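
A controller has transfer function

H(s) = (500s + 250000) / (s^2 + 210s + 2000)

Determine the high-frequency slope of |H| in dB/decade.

Each pole contributes −20 dB/decade at high frequency; each zero contributes +20 dB/decade.
Net: 1 zero(s) − 2 pole(s) → -20 dB/decade.

-20 dB/decade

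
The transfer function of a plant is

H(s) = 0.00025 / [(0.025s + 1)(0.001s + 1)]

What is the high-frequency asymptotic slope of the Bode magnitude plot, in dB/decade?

Each pole contributes −20 dB/decade at high frequency; each zero contributes +20 dB/decade.
Net: 0 zero(s) − 2 pole(s) → -40 dB/decade.

-40 dB/decade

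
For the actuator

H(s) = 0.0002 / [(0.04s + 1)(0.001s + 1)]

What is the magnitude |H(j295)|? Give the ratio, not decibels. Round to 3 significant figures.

At ω = 295 rad/s:
pole (1 + j295·0.04) = 1 + j11.8 → |·| ≈ 11.842, ∠ ≈ 85.16°
pole (1 + j295·0.001) = 1 + j0.295 → |·| ≈ 1.0426, ∠ ≈ 16.44°
|H| = 0.0002 · 1 / (11.842 · 1.0426) ≈ 1.6199e-05

1.62e-05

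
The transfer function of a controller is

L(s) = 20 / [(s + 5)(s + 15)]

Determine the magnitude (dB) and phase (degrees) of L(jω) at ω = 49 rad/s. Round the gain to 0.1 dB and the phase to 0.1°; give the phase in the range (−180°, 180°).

At s = jω = j49:
pole (s+5): 5 + j49 → |·| = √(5²+49²) = √2426 ≈ 49.254, ∠ = arctan(49/5) ≈ 84.17°
pole (s+15): 15 + j49 → |·| = √(15²+49²) = √2626 ≈ 51.245, ∠ = arctan(49/15) ≈ 72.98°
|L| = 20 / 2524 ≈ 0.0079239
Gain = 20 log₁₀(0.0079239) ≈ -42.02 dB
∠L = 0.00° − 157.15° = -157.15°

-42.0 dB, -157.2°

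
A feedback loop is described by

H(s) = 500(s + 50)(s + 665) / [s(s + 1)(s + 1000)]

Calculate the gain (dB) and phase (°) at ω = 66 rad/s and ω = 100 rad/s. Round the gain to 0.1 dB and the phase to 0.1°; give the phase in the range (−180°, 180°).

At s = jω = j66:
zero (s+50): 50 + j66 → |·| = √(50²+66²) = √6856 ≈ 82.801, ∠ = arctan(66/50) ≈ 52.85°
zero (s+665): 665 + j66 → |·| = √(665²+66²) = √446581 ≈ 668.27, ∠ = arctan(66/665) ≈ 5.67°
pole (s+1): 1 + j66 → |·| = √(1²+66²) = √4357 ≈ 66.008, ∠ = arctan(66/1) ≈ 89.13°
pole (s+1000): 1000 + j66 → |·| = √(1000²+66²) = √1004356 ≈ 1002.2, ∠ = arctan(66/1000) ≈ 3.78°
pole at origin: |s| = 66, ∠ = 90.00° (in denominator)
|H| = 500 · 55333 / 4.3661e+06 ≈ 6.3367
Gain = 20 log₁₀(6.3367) ≈ 16.04 dB
∠H = 58.52° − 182.91° = -124.39°

At s = jω = j100:
zero (s+50): 50 + j100 → |·| = √(50²+100²) = √12500 ≈ 111.8, ∠ = arctan(100/50) ≈ 63.43°
zero (s+665): 665 + j100 → |·| = √(665²+100²) = √452225 ≈ 672.48, ∠ = arctan(100/665) ≈ 8.55°
pole (s+1): 1 + j100 → |·| = √(1²+100²) = √10001 ≈ 100, ∠ = arctan(100/1) ≈ 89.43°
pole (s+1000): 1000 + j100 → |·| = √(1000²+100²) = √1010000 ≈ 1005, ∠ = arctan(100/1000) ≈ 5.71°
pole at origin: |s| = 100, ∠ = 90.00° (in denominator)
|H| = 500 · 75183 / 1.005e+07 ≈ 3.7404
Gain = 20 log₁₀(3.7404) ≈ 11.46 dB
∠H = 71.98° − 185.14° = -113.16°

ω = 66: 16.0 dB, -124.4°; ω = 100: 11.5 dB, -113.2°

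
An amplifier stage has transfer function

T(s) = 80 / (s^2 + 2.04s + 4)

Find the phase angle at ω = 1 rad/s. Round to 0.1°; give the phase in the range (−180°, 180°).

-34.2°

At s = jω = j1:
quadratic: (j1)² + 2.04·j1 + 4 = 3 + j2.04 → |·| ≈ 3.6279, ∠ ≈ 34.22°
∠T = 0.00° − 34.22° = -34.22°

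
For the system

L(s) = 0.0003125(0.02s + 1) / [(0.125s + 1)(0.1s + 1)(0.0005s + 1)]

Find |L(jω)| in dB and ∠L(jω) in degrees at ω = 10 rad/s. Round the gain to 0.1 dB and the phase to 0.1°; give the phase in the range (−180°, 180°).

At ω = 10 rad/s:
zero (1 + j10·0.02) = 1 + j0.2 → |·| ≈ 1.0198, ∠ ≈ 11.31°
pole (1 + j10·0.125) = 1 + j1.25 → |·| ≈ 1.6008, ∠ ≈ 51.34°
pole (1 + j10·0.1) = 1 + j1 → |·| ≈ 1.4142, ∠ ≈ 45.00°
pole (1 + j10·0.0005) = 1 + j0.005 → |·| ≈ 1, ∠ ≈ 0.29°
|L| = 0.0003125 · 1.0198 / (1.6008 · 1.4142 · 1) ≈ 0.00014077
Gain = 20 log₁₀(0.00014077) ≈ -77.03 dB
∠L = (11.31°) − (51.34° + 45.00° + 0.29°) = -85.32°

-77.0 dB, -85.3°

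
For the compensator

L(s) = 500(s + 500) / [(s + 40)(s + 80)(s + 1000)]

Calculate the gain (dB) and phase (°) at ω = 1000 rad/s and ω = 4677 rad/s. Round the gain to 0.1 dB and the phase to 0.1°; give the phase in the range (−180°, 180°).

At s = jω = j1000:
zero (s+500): 500 + j1000 → |·| = √(500²+1000²) = √1250000 ≈ 1118, ∠ = arctan(1000/500) ≈ 63.43°
pole (s+40): 40 + j1000 → |·| = √(40²+1000²) = √1001600 ≈ 1000.8, ∠ = arctan(1000/40) ≈ 87.71°
pole (s+80): 80 + j1000 → |·| = √(80²+1000²) = √1006400 ≈ 1003.2, ∠ = arctan(1000/80) ≈ 85.43°
pole (s+1000): 1000 + j1000 → |·| = √(1000²+1000²) = √2000000 ≈ 1414.2, ∠ = arctan(1000/1000) ≈ 45.00°
|L| = 500 · 1118 / 1.4199e+09 ≈ 0.00039369
Gain = 20 log₁₀(0.00039369) ≈ -68.10 dB
∠L = 63.43° − 218.14° = -154.71°

At s = jω = j4677:
zero (s+500): 500 + j4677 → |·| = √(500²+4677²) = √22124329 ≈ 4703.7, ∠ = arctan(4677/500) ≈ 83.90°
pole (s+40): 40 + j4677 → |·| = √(40²+4677²) = √21875929 ≈ 4677.2, ∠ = arctan(4677/40) ≈ 89.51°
pole (s+80): 80 + j4677 → |·| = √(80²+4677²) = √21880729 ≈ 4677.7, ∠ = arctan(4677/80) ≈ 89.02°
pole (s+1000): 1000 + j4677 → |·| = √(1000²+4677²) = √22874329 ≈ 4782.7, ∠ = arctan(4677/1000) ≈ 77.93°
|L| = 500 · 4703.7 / 1.0464e+11 ≈ 2.2476e-05
Gain = 20 log₁₀(2.2476e-05) ≈ -92.97 dB
∠L = 83.90° − 256.46° = -172.56°

ω = 1000: -68.1 dB, -154.7°; ω = 4677: -93.0 dB, -172.6°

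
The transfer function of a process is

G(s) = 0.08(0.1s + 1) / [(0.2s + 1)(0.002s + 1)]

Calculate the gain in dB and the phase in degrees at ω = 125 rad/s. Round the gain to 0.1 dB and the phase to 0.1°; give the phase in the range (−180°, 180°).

At ω = 125 rad/s:
zero (1 + j125·0.1) = 1 + j12.5 → |·| ≈ 12.54, ∠ ≈ 85.43°
pole (1 + j125·0.2) = 1 + j25 → |·| ≈ 25.02, ∠ ≈ 87.71°
pole (1 + j125·0.002) = 1 + j0.25 → |·| ≈ 1.0308, ∠ ≈ 14.04°
|G| = 0.08 · 12.54 / (25.02 · 1.0308) ≈ 0.038898
Gain = 20 log₁₀(0.038898) ≈ -28.20 dB
∠G = (85.43°) − (87.71° + 14.04°) = -16.32°

-28.2 dB, -16.3°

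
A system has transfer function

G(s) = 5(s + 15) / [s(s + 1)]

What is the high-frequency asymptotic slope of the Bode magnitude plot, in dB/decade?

-20 dB/decade

Each pole contributes −20 dB/decade at high frequency; each zero contributes +20 dB/decade.
Net: 1 zero(s) − 2 pole(s) → -20 dB/decade.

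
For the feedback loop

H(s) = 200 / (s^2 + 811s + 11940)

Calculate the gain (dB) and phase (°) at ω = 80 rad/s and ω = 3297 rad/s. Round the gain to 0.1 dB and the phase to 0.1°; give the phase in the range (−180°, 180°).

Substitute s = j80:
Numerator: 200 = 200 + j0
Denominator: (j80)^2 + 811(j80) + 11940 = 5540 + j64880
|N| = √(200² + 0²) ≈ 200, ∠N ≈ 0.00°
|D| = √(5540² + 64880²) ≈ 65116, ∠D ≈ 85.12°
|H| = 200 / 65116 ≈ 0.0030714
Gain = 20 log₁₀(0.0030714) ≈ -50.25 dB
∠H = 0.00° − 85.12° = -85.12°

Substitute s = j3297:
Numerator: 200 = 200 + j0
Denominator: (j3297)^2 + 811(j3297) + 11940 = -10858269 + j2673867
|N| = √(200² + 0²) ≈ 200, ∠N ≈ 0.00°
|D| = √(10858269² + 2673867²) ≈ 1.1183e+07, ∠D ≈ 166.17°
|H| = 200 / 1.1183e+07 ≈ 1.7884e-05
Gain = 20 log₁₀(1.7884e-05) ≈ -94.95 dB
∠H = 0.00° − 166.17° = -166.17°

ω = 80: -50.3 dB, -85.1°; ω = 3297: -95.0 dB, -166.2°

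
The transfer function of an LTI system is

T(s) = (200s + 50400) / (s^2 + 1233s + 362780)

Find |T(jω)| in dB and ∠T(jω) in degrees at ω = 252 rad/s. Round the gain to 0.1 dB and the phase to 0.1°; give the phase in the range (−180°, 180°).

-15.6 dB, -1.1°

Substitute s = j252:
Numerator: 200(j252) + 50400 = 50400 + j50400
Denominator: (j252)^2 + 1233(j252) + 362780 = 299276 + j310716
|N| = √(50400² + 50400²) ≈ 71276, ∠N ≈ 45.00°
|D| = √(299276² + 310716²) ≈ 4.3141e+05, ∠D ≈ 46.07°
|T| = 71276 / 4.3141e+05 ≈ 0.16522
Gain = 20 log₁₀(0.16522) ≈ -15.64 dB
∠T = 45.00° − 46.07° = -1.07°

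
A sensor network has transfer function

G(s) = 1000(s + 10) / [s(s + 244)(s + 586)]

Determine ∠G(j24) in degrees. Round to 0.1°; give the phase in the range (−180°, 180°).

At s = jω = j24:
zero (s+10): 10 + j24 → |·| = √(10²+24²) = √676 ≈ 26, ∠ = arctan(24/10) ≈ 67.38°
pole (s+244): 244 + j24 → |·| = √(244²+24²) = √60112 ≈ 245.18, ∠ = arctan(24/244) ≈ 5.62°
pole (s+586): 586 + j24 → |·| = √(586²+24²) = √343972 ≈ 586.49, ∠ = arctan(24/586) ≈ 2.35°
pole at origin: |s| = 24, ∠ = 90.00° (in denominator)
∠G = 67.38° − 97.97° = -30.59°

-30.6°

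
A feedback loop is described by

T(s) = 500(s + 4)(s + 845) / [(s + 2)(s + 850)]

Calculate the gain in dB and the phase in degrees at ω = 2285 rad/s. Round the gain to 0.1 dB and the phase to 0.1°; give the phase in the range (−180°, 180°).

54.0 dB, 0.1°

At s = jω = j2285:
zero (s+4): 4 + j2285 → |·| = √(4²+2285²) = √5221241 ≈ 2285, ∠ = arctan(2285/4) ≈ 89.90°
zero (s+845): 845 + j2285 → |·| = √(845²+2285²) = √5935250 ≈ 2436.2, ∠ = arctan(2285/845) ≈ 69.71°
pole (s+2): 2 + j2285 → |·| = √(2²+2285²) = √5221229 ≈ 2285, ∠ = arctan(2285/2) ≈ 89.95°
pole (s+850): 850 + j2285 → |·| = √(850²+2285²) = √5943725 ≈ 2438, ∠ = arctan(2285/850) ≈ 69.60°
|T| = 500 · 5.5667e+06 / 5.5708e+06 ≈ 499.63
Gain = 20 log₁₀(499.63) ≈ 53.97 dB
∠T = 159.61° − 159.55° = 0.06°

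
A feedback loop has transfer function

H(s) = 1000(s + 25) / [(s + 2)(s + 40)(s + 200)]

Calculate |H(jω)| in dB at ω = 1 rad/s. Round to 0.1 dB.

2.9 dB

At s = jω = j1:
zero (s+25): 25 + j1 → |·| = √(25²+1²) = √626 ≈ 25.02, ∠ = arctan(1/25) ≈ 2.29°
pole (s+2): 2 + j1 → |·| = √(2²+1²) = √5 ≈ 2.2361, ∠ = arctan(1/2) ≈ 26.57°
pole (s+40): 40 + j1 → |·| = √(40²+1²) = √1601 ≈ 40.012, ∠ = arctan(1/40) ≈ 1.43°
pole (s+200): 200 + j1 → |·| = √(200²+1²) = √40001 ≈ 200, ∠ = arctan(1/200) ≈ 0.29°
|H| = 1000 · 25.02 / 17894 ≈ 1.3982
Gain = 20 log₁₀(1.3982) ≈ 2.91 dB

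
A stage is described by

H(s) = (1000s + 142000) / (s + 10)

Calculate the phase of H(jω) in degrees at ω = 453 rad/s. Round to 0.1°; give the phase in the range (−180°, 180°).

-16.1°

Substitute s = j453:
Numerator: 1000(j453) + 142000 = 142000 + j453000
Denominator: (j453) + 10 = 10 + j453
|N| = √(142000² + 453000²) ≈ 4.7473e+05, ∠N ≈ 72.60°
|D| = √(10² + 453²) ≈ 453.11, ∠D ≈ 88.74°
∠H = 72.60° − 88.74° = -16.14°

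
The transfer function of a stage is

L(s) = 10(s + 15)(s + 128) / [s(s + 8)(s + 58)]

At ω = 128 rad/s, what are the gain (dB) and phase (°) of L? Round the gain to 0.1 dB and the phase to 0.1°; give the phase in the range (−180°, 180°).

At s = jω = j128:
zero (s+15): 15 + j128 → |·| = √(15²+128²) = √16609 ≈ 128.88, ∠ = arctan(128/15) ≈ 83.32°
zero (s+128): 128 + j128 → |·| = √(128²+128²) = √32768 ≈ 181.02, ∠ = arctan(128/128) ≈ 45.00°
pole (s+8): 8 + j128 → |·| = √(8²+128²) = √16448 ≈ 128.25, ∠ = arctan(128/8) ≈ 86.42°
pole (s+58): 58 + j128 → |·| = √(58²+128²) = √19748 ≈ 140.53, ∠ = arctan(128/58) ≈ 65.62°
pole at origin: |s| = 128, ∠ = 90.00° (in denominator)
|L| = 10 · 23330 / 2.3069e+06 ≈ 0.10113
Gain = 20 log₁₀(0.10113) ≈ -19.90 dB
∠L = 128.32° − 242.04° = -113.72°

-19.9 dB, -113.7°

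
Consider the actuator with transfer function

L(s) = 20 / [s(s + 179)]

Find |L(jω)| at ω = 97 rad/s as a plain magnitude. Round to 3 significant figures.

At s = jω = j97:
pole (s+179): 179 + j97 → |·| = √(179²+97²) = √41450 ≈ 203.59, ∠ = arctan(97/179) ≈ 28.45°
pole at origin: |s| = 97, ∠ = 90.00° (in denominator)
|L| = 20 / 19748 ≈ 0.0010128

0.00101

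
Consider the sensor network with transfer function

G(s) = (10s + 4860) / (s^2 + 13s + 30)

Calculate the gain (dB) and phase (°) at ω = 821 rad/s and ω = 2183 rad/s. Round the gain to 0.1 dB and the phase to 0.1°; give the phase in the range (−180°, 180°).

Substitute s = j821:
Numerator: 10(j821) + 4860 = 4860 + j8210
Denominator: (j821)^2 + 13(j821) + 30 = -674011 + j10673
|N| = √(4860² + 8210²) ≈ 9540.6, ∠N ≈ 59.38°
|D| = √(674011² + 10673²) ≈ 6.741e+05, ∠D ≈ 179.09°
|G| = 9540.6 / 6.741e+05 ≈ 0.014153
Gain = 20 log₁₀(0.014153) ≈ -36.98 dB
∠G = 59.38° − 179.09° = -119.71°

Substitute s = j2183:
Numerator: 10(j2183) + 4860 = 4860 + j21830
Denominator: (j2183)^2 + 13(j2183) + 30 = -4765459 + j28379
|N| = √(4860² + 21830²) ≈ 22364, ∠N ≈ 77.45°
|D| = √(4765459² + 28379²) ≈ 4.7655e+06, ∠D ≈ 179.66°
|G| = 22364 / 4.7655e+06 ≈ 0.0046929
Gain = 20 log₁₀(0.0046929) ≈ -46.57 dB
∠G = 77.45° − 179.66° = -102.21°

ω = 821: -37.0 dB, -119.7°; ω = 2183: -46.6 dB, -102.2°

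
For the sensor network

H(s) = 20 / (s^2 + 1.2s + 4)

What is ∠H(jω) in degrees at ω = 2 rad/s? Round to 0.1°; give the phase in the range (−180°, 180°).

-90.0°

At s = jω = j2:
quadratic: (j2)² + 1.2·j2 + 4 = 0 + j2.4 → |·| ≈ 2.4, ∠ ≈ 90.00°
∠H = 0.00° − 90.00° = -90.00°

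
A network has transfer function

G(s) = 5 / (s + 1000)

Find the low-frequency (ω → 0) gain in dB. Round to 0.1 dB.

-46.0 dB

G(0) = 5 / (1000) = 0.005
20 log₁₀(0.005) ≈ -46.02 dB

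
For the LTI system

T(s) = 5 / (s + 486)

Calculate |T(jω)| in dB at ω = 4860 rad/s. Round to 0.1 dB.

-59.8 dB

At s = jω = j4860:
pole (s+486): 486 + j4860 → |·| = √(486²+4860²) = √23855796 ≈ 4884.2, ∠ = arctan(4860/486) ≈ 84.29°
|T| = 5 / 4884.2 ≈ 0.0010237
Gain = 20 log₁₀(0.0010237) ≈ -59.80 dB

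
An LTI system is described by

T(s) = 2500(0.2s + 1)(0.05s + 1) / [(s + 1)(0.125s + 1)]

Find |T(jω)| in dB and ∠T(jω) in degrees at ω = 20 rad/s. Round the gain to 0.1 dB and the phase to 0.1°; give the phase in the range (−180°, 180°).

At ω = 20 rad/s:
zero (1 + j20·0.2) = 1 + j4 → |·| ≈ 4.1231, ∠ ≈ 75.96°
zero (1 + j20·0.05) = 1 + j1 → |·| ≈ 1.4142, ∠ ≈ 45.00°
pole (1 + j20·1) = 1 + j20 → |·| ≈ 20.025, ∠ ≈ 87.14°
pole (1 + j20·0.125) = 1 + j2.5 → |·| ≈ 2.6926, ∠ ≈ 68.20°
|T| = 2500 · 4.1231 · 1.4142 / (20.025 · 2.6926) ≈ 270.35
Gain = 20 log₁₀(270.35) ≈ 48.64 dB
∠T = (75.96° + 45.00°) − (87.14° + 68.20°) = -34.38°

48.6 dB, -34.4°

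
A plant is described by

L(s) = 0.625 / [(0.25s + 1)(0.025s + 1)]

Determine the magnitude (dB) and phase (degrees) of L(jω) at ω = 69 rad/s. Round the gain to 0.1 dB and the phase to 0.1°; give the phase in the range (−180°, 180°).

At ω = 69 rad/s:
pole (1 + j69·0.25) = 1 + j17.25 → |·| ≈ 17.279, ∠ ≈ 86.68°
pole (1 + j69·0.025) = 1 + j1.725 → |·| ≈ 1.9939, ∠ ≈ 59.90°
|L| = 0.625 · 1 / (17.279 · 1.9939) ≈ 0.018141
Gain = 20 log₁₀(0.018141) ≈ -34.83 dB
∠L = (0°) − (86.68° + 59.90°) = -146.58°

-34.8 dB, -146.6°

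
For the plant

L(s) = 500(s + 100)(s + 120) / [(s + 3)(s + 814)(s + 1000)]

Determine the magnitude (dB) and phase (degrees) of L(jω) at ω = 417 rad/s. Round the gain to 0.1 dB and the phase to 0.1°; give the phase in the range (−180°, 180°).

-13.0 dB, 11.1°

At s = jω = j417:
zero (s+100): 100 + j417 → |·| = √(100²+417²) = √183889 ≈ 428.82, ∠ = arctan(417/100) ≈ 76.51°
zero (s+120): 120 + j417 → |·| = √(120²+417²) = √188289 ≈ 433.92, ∠ = arctan(417/120) ≈ 73.95°
pole (s+3): 3 + j417 → |·| = √(3²+417²) = √173898 ≈ 417.01, ∠ = arctan(417/3) ≈ 89.59°
pole (s+814): 814 + j417 → |·| = √(814²+417²) = √836485 ≈ 914.6, ∠ = arctan(417/814) ≈ 27.13°
pole (s+1000): 1000 + j417 → |·| = √(1000²+417²) = √1173889 ≈ 1083.5, ∠ = arctan(417/1000) ≈ 22.64°
|L| = 500 · 1.8607e+05 / 4.1324e+08 ≈ 0.22514
Gain = 20 log₁₀(0.22514) ≈ -12.95 dB
∠L = 150.46° − 139.36° = 11.10°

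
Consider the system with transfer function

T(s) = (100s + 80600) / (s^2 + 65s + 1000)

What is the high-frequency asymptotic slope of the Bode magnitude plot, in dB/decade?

-20 dB/decade

Each pole contributes −20 dB/decade at high frequency; each zero contributes +20 dB/decade.
Net: 1 zero(s) − 2 pole(s) → -20 dB/decade.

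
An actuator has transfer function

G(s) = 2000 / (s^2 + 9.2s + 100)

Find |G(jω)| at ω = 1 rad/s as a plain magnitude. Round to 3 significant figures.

At s = jω = j1:
quadratic: (j1)² + 9.2·j1 + 100 = 99 + j9.2 → |·| ≈ 99.427, ∠ ≈ 5.31°
|G| = 2000 / 99.427 ≈ 20.115

20.1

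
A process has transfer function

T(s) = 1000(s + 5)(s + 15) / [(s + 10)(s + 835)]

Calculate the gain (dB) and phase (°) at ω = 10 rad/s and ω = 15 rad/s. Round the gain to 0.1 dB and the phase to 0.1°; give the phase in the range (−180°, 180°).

ω = 10: 24.6 dB, 51.4°; ω = 15: 27.0 dB, 59.2°

At s = jω = j10:
zero (s+5): 5 + j10 → |·| = √(5²+10²) = √125 ≈ 11.18, ∠ = arctan(10/5) ≈ 63.43°
zero (s+15): 15 + j10 → |·| = √(15²+10²) = √325 ≈ 18.028, ∠ = arctan(10/15) ≈ 33.69°
pole (s+10): 10 + j10 → |·| = √(10²+10²) = √200 ≈ 14.142, ∠ = arctan(10/10) ≈ 45.00°
pole (s+835): 835 + j10 → |·| = √(835²+10²) = √697325 ≈ 835.06, ∠ = arctan(10/835) ≈ 0.69°
|T| = 1000 · 201.55 / 11809 ≈ 17.067
Gain = 20 log₁₀(17.067) ≈ 24.64 dB
∠T = 97.12° − 45.69° = 51.43°

At s = jω = j15:
zero (s+5): 5 + j15 → |·| = √(5²+15²) = √250 ≈ 15.811, ∠ = arctan(15/5) ≈ 71.57°
zero (s+15): 15 + j15 → |·| = √(15²+15²) = √450 ≈ 21.213, ∠ = arctan(15/15) ≈ 45.00°
pole (s+10): 10 + j15 → |·| = √(10²+15²) = √325 ≈ 18.028, ∠ = arctan(15/10) ≈ 56.31°
pole (s+835): 835 + j15 → |·| = √(835²+15²) = √697450 ≈ 835.13, ∠ = arctan(15/835) ≈ 1.03°
|T| = 1000 · 335.4 / 15056 ≈ 22.277
Gain = 20 log₁₀(22.277) ≈ 26.96 dB
∠T = 116.57° − 57.34° = 59.23°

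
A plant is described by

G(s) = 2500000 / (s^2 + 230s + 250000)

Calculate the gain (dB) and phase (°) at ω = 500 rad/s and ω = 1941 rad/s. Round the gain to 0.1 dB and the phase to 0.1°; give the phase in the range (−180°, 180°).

At s = jω = j500:
quadratic: (j500)² + 230·j500 + 250000 = 0 + j115000 → |·| ≈ 1.15e+05, ∠ ≈ 90.00°
|G| = 2500000 / 1.15e+05 ≈ 21.739
Gain = 20 log₁₀(21.739) ≈ 26.74 dB
∠G = 0.00° − 90.00° = -90.00°

At s = jω = j1941:
quadratic: (j1941)² + 230·j1941 + 250000 = -3517481 + j446430 → |·| ≈ 3.5457e+06, ∠ ≈ 172.77°
|G| = 2500000 / 3.5457e+06 ≈ 0.70508
Gain = 20 log₁₀(0.70508) ≈ -3.04 dB
∠G = 0.00° − 172.77° = -172.77°

ω = 500: 26.7 dB, -90.0°; ω = 1941: -3.0 dB, -172.8°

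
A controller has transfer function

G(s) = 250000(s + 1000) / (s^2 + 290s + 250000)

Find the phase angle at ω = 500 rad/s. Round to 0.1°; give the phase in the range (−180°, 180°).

At s = jω = j500:
zero (s+1000): 1000 + j500 → |·| = √(1000²+500²) = √1250000 ≈ 1118, ∠ = arctan(500/1000) ≈ 26.57°
quadratic: (j500)² + 290·j500 + 250000 = 0 + j145000 → |·| ≈ 1.45e+05, ∠ ≈ 90.00°
∠G = 26.57° − 90.00° = -63.43°

-63.4°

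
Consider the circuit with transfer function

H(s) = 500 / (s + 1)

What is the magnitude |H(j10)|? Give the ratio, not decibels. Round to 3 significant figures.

49.8

At s = jω = j10:
pole (s+1): 1 + j10 → |·| = √(1²+10²) = √101 ≈ 10.05, ∠ = arctan(10/1) ≈ 84.29°
|H| = 500 / 10.05 ≈ 49.751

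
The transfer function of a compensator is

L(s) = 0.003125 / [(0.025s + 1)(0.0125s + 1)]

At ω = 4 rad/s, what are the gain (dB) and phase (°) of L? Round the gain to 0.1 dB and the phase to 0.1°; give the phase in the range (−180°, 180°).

-50.2 dB, -8.6°

At ω = 4 rad/s:
pole (1 + j4·0.025) = 1 + j0.1 → |·| ≈ 1.005, ∠ ≈ 5.71°
pole (1 + j4·0.0125) = 1 + j0.05 → |·| ≈ 1.0012, ∠ ≈ 2.86°
|L| = 0.003125 · 1 / (1.005 · 1.0012) ≈ 0.0031057
Gain = 20 log₁₀(0.0031057) ≈ -50.16 dB
∠L = (0°) − (5.71° + 2.86°) = -8.57°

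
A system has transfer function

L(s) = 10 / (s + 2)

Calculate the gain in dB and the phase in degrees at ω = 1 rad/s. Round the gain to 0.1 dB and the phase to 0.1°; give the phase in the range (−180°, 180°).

Substitute s = j1:
Numerator: 10 = 10 + j0
Denominator: (j1) + 2 = 2 + j1
|N| = √(10² + 0²) ≈ 10, ∠N ≈ 0.00°
|D| = √(2² + 1²) ≈ 2.2361, ∠D ≈ 26.57°
|L| = 10 / 2.2361 ≈ 4.4721
Gain = 20 log₁₀(4.4721) ≈ 13.01 dB
∠L = 0.00° − 26.57° = -26.57°

13.0 dB, -26.6°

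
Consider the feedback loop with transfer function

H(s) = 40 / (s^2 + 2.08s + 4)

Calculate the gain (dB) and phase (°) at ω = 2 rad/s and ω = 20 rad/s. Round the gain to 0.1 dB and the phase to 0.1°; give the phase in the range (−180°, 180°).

ω = 2: 19.7 dB, -90.0°; ω = 20: -20.0 dB, -174.0°

At s = jω = j2:
quadratic: (j2)² + 2.08·j2 + 4 = 0 + j4.16 → |·| ≈ 4.16, ∠ ≈ 90.00°
|H| = 40 / 4.16 ≈ 9.6154
Gain = 20 log₁₀(9.6154) ≈ 19.66 dB
∠H = 0.00° − 90.00° = -90.00°

At s = jω = j20:
quadratic: (j20)² + 2.08·j20 + 4 = -396 + j41.6 → |·| ≈ 398.18, ∠ ≈ 174.00°
|H| = 40 / 398.18 ≈ 0.10046
Gain = 20 log₁₀(0.10046) ≈ -19.96 dB
∠H = 0.00° − 174.00° = -174.00°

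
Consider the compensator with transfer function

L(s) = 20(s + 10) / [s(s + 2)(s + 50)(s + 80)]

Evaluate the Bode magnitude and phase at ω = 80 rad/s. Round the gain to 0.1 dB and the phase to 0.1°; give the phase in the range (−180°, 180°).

-92.5 dB, 161.3°

At s = jω = j80:
zero (s+10): 10 + j80 → |·| = √(10²+80²) = √6500 ≈ 80.623, ∠ = arctan(80/10) ≈ 82.87°
pole (s+2): 2 + j80 → |·| = √(2²+80²) = √6404 ≈ 80.025, ∠ = arctan(80/2) ≈ 88.57°
pole (s+50): 50 + j80 → |·| = √(50²+80²) = √8900 ≈ 94.34, ∠ = arctan(80/50) ≈ 57.99°
pole (s+80): 80 + j80 → |·| = √(80²+80²) = √12800 ≈ 113.14, ∠ = arctan(80/80) ≈ 45.00°
pole at origin: |s| = 80, ∠ = 90.00° (in denominator)
|L| = 20 · 80.623 / 6.8333e+07 ≈ 2.3597e-05
Gain = 20 log₁₀(2.3597e-05) ≈ -92.54 dB
∠L = 82.87° − 281.56° = -198.69° ≡ 161.31° (principal value)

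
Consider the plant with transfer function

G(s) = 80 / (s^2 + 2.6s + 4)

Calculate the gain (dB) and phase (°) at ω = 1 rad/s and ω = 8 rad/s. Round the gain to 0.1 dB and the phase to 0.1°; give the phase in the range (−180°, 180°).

ω = 1: 26.1 dB, -40.9°; ω = 8: 2.0 dB, -160.9°

At s = jω = j1:
quadratic: (j1)² + 2.6·j1 + 4 = 3 + j2.6 → |·| ≈ 3.9699, ∠ ≈ 40.91°
|G| = 80 / 3.9699 ≈ 20.152
Gain = 20 log₁₀(20.152) ≈ 26.09 dB
∠G = 0.00° − 40.91° = -40.91°

At s = jω = j8:
quadratic: (j8)² + 2.6·j8 + 4 = -60 + j20.8 → |·| ≈ 63.503, ∠ ≈ 160.88°
|G| = 80 / 63.503 ≈ 1.2598
Gain = 20 log₁₀(1.2598) ≈ 2.01 dB
∠G = 0.00° − 160.88° = -160.88°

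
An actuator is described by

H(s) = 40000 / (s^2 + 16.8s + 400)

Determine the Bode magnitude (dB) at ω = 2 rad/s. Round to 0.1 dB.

40.1 dB

At s = jω = j2:
quadratic: (j2)² + 16.8·j2 + 400 = 396 + j33.6 → |·| ≈ 397.42, ∠ ≈ 4.85°
|H| = 40000 / 397.42 ≈ 100.65
Gain = 20 log₁₀(100.65) ≈ 40.06 dB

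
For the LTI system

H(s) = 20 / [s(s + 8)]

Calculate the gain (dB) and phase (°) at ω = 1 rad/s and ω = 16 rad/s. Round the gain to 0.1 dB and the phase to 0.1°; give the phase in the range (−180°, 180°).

At s = jω = j1:
pole (s+8): 8 + j1 → |·| = √(8²+1²) = √65 ≈ 8.0623, ∠ = arctan(1/8) ≈ 7.13°
pole at origin: |s| = 1, ∠ = 90.00° (in denominator)
|H| = 20 / 8.0623 ≈ 2.4807
Gain = 20 log₁₀(2.4807) ≈ 7.89 dB
∠H = 0.00° − 97.13° = -97.13°

At s = jω = j16:
pole (s+8): 8 + j16 → |·| = √(8²+16²) = √320 ≈ 17.889, ∠ = arctan(16/8) ≈ 63.43°
pole at origin: |s| = 16, ∠ = 90.00° (in denominator)
|H| = 20 / 286.22 ≈ 0.069876
Gain = 20 log₁₀(0.069876) ≈ -23.11 dB
∠H = 0.00° − 153.43° = -153.43°

ω = 1: 7.9 dB, -97.1°; ω = 16: -23.1 dB, -153.4°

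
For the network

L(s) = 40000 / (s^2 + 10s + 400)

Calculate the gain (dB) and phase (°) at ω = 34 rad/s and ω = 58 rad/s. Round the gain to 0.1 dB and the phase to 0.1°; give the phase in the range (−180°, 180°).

At s = jω = j34:
quadratic: (j34)² + 10·j34 + 400 = -756 + j340 → |·| ≈ 828.94, ∠ ≈ 155.78°
|L| = 40000 / 828.94 ≈ 48.254
Gain = 20 log₁₀(48.254) ≈ 33.67 dB
∠L = 0.00° − 155.78° = -155.78°

At s = jω = j58:
quadratic: (j58)² + 10·j58 + 400 = -2964 + j580 → |·| ≈ 3020.2, ∠ ≈ 168.93°
|L| = 40000 / 3020.2 ≈ 13.244
Gain = 20 log₁₀(13.244) ≈ 22.44 dB
∠L = 0.00° − 168.93° = -168.93°

ω = 34: 33.7 dB, -155.8°; ω = 58: 22.4 dB, -168.9°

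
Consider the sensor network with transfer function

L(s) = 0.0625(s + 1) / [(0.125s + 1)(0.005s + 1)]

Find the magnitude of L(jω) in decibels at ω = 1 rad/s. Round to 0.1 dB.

At ω = 1 rad/s:
zero (1 + j1·1) = 1 + j1 → |·| ≈ 1.4142, ∠ ≈ 45.00°
pole (1 + j1·0.125) = 1 + j0.125 → |·| ≈ 1.0078, ∠ ≈ 7.13°
pole (1 + j1·0.005) = 1 + j0.005 → |·| ≈ 1, ∠ ≈ 0.29°
|L| = 0.0625 · 1.4142 / (1.0078 · 1) ≈ 0.087703
Gain = 20 log₁₀(0.087703) ≈ -21.14 dB

-21.1 dB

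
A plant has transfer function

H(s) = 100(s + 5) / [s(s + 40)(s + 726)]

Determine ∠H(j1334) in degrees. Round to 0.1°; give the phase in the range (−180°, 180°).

At s = jω = j1334:
zero (s+5): 5 + j1334 → |·| = √(5²+1334²) = √1779581 ≈ 1334, ∠ = arctan(1334/5) ≈ 89.79°
pole (s+40): 40 + j1334 → |·| = √(40²+1334²) = √1781156 ≈ 1334.6, ∠ = arctan(1334/40) ≈ 88.28°
pole (s+726): 726 + j1334 → |·| = √(726²+1334²) = √2306632 ≈ 1518.8, ∠ = arctan(1334/726) ≈ 61.44°
pole at origin: |s| = 1334, ∠ = 90.00° (in denominator)
∠H = 89.79° − 239.72° = -149.93°

-149.9°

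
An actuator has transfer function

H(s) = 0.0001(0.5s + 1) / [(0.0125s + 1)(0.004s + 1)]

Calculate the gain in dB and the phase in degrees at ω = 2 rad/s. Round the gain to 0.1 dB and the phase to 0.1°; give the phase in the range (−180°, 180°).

-77.0 dB, 43.1°

At ω = 2 rad/s:
zero (1 + j2·0.5) = 1 + j1 → |·| ≈ 1.4142, ∠ ≈ 45.00°
pole (1 + j2·0.0125) = 1 + j0.025 → |·| ≈ 1.0003, ∠ ≈ 1.43°
pole (1 + j2·0.004) = 1 + j0.008 → |·| ≈ 1, ∠ ≈ 0.46°
|H| = 0.0001 · 1.4142 / (1.0003 · 1) ≈ 0.00014138
Gain = 20 log₁₀(0.00014138) ≈ -76.99 dB
∠H = (45.00°) − (1.43° + 0.46°) = 43.11°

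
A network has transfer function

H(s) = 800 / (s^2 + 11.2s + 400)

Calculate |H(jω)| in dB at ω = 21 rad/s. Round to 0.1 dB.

At s = jω = j21:
quadratic: (j21)² + 11.2·j21 + 400 = -41 + j235.2 → |·| ≈ 238.75, ∠ ≈ 99.89°
|H| = 800 / 238.75 ≈ 3.3508
Gain = 20 log₁₀(3.3508) ≈ 10.50 dB

10.5 dB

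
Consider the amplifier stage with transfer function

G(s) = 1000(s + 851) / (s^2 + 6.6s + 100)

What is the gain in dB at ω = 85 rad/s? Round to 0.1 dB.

At s = jω = j85:
zero (s+851): 851 + j85 → |·| = √(851²+85²) = √731426 ≈ 855.23, ∠ = arctan(85/851) ≈ 5.70°
quadratic: (j85)² + 6.6·j85 + 100 = -7125 + j561 → |·| ≈ 7147.1, ∠ ≈ 175.50°
|G| = 1000 · 855.23 / 7147.1 ≈ 119.66
Gain = 20 log₁₀(119.66) ≈ 41.56 dB

41.6 dB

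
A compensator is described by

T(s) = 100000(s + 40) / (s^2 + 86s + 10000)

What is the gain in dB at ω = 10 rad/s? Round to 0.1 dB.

At s = jω = j10:
zero (s+40): 40 + j10 → |·| = √(40²+10²) = √1700 ≈ 41.231, ∠ = arctan(10/40) ≈ 14.04°
quadratic: (j10)² + 86·j10 + 10000 = 9900 + j860 → |·| ≈ 9937.3, ∠ ≈ 4.96°
|T| = 100000 · 41.231 / 9937.3 ≈ 414.91
Gain = 20 log₁₀(414.91) ≈ 52.36 dB

52.4 dB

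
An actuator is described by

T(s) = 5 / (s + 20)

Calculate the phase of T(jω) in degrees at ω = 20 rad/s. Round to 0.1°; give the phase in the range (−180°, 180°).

At s = jω = j20:
pole (s+20): 20 + j20 → |·| = √(20²+20²) = √800 ≈ 28.284, ∠ = arctan(20/20) ≈ 45.00°
∠T = 0.00° − 45.00° = -45.00°

-45.0°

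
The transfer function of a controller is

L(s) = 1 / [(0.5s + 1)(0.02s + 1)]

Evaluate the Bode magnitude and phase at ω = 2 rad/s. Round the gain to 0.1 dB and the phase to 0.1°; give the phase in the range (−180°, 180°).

At ω = 2 rad/s:
pole (1 + j2·0.5) = 1 + j1 → |·| ≈ 1.4142, ∠ ≈ 45.00°
pole (1 + j2·0.02) = 1 + j0.04 → |·| ≈ 1.0008, ∠ ≈ 2.29°
|L| = 1 · 1 / (1.4142 · 1.0008) ≈ 0.70655
Gain = 20 log₁₀(0.70655) ≈ -3.02 dB
∠L = (0°) − (45.00° + 2.29°) = -47.29°

-3.0 dB, -47.3°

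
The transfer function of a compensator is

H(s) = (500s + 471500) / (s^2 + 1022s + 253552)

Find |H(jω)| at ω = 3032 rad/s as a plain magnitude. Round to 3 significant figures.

Substitute s = j3032:
Numerator: 500(j3032) + 471500 = 471500 + j1516000
Denominator: (j3032)^2 + 1022(j3032) + 253552 = -8939472 + j3098704
|N| = √(471500² + 1516000²) ≈ 1.5876e+06, ∠N ≈ 72.72°
|D| = √(8939472² + 3098704²) ≈ 9.4613e+06, ∠D ≈ 160.88°
|H| = 1.5876e+06 / 9.4613e+06 ≈ 0.1678

0.168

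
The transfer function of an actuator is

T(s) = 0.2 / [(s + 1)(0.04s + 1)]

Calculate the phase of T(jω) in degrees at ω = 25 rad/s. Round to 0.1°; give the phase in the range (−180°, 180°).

At ω = 25 rad/s:
pole (1 + j25·1) = 1 + j25 → |·| ≈ 25.02, ∠ ≈ 87.71°
pole (1 + j25·0.04) = 1 + j1 → |·| ≈ 1.4142, ∠ ≈ 45.00°
∠T = (0°) − (87.71° + 45.00°) = -132.71°

-132.7°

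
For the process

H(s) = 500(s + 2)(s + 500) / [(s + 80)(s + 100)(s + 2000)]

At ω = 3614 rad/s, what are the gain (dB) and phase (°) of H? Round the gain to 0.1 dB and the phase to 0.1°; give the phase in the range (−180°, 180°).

At s = jω = j3614:
zero (s+2): 2 + j3614 → |·| = √(2²+3614²) = √13061000 ≈ 3614, ∠ = arctan(3614/2) ≈ 89.97°
zero (s+500): 500 + j3614 → |·| = √(500²+3614²) = √13310996 ≈ 3648.4, ∠ = arctan(3614/500) ≈ 82.12°
pole (s+80): 80 + j3614 → |·| = √(80²+3614²) = √13067396 ≈ 3614.9, ∠ = arctan(3614/80) ≈ 88.73°
pole (s+100): 100 + j3614 → |·| = √(100²+3614²) = √13070996 ≈ 3615.4, ∠ = arctan(3614/100) ≈ 88.42°
pole (s+2000): 2000 + j3614 → |·| = √(2000²+3614²) = √17060996 ≈ 4130.5, ∠ = arctan(3614/2000) ≈ 61.04°
|H| = 500 · 1.3185e+07 / 5.3983e+10 ≈ 0.12212
Gain = 20 log₁₀(0.12212) ≈ -18.26 dB
∠H = 172.09° − 238.19° = -66.10°

-18.3 dB, -66.1°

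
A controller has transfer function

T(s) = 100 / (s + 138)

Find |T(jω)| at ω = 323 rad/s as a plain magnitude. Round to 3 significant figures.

Substitute s = j323:
Numerator: 100 = 100 + j0
Denominator: (j323) + 138 = 138 + j323
|N| = √(100² + 0²) ≈ 100, ∠N ≈ 0.00°
|D| = √(138² + 323²) ≈ 351.24, ∠D ≈ 66.87°
|T| = 100 / 351.24 ≈ 0.28471

0.285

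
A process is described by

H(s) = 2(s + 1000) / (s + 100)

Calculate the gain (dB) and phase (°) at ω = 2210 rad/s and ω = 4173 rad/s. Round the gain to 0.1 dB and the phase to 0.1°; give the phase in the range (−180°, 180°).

At s = jω = j2210:
zero (s+1000): 1000 + j2210 → |·| = √(1000²+2210²) = √5884100 ≈ 2425.7, ∠ = arctan(2210/1000) ≈ 65.65°
pole (s+100): 100 + j2210 → |·| = √(100²+2210²) = √4894100 ≈ 2212.3, ∠ = arctan(2210/100) ≈ 87.41°
|H| = 2 · 2425.7 / 2212.3 ≈ 2.1929
Gain = 20 log₁₀(2.1929) ≈ 6.82 dB
∠H = 65.65° − 87.41° = -21.76°

At s = jω = j4173:
zero (s+1000): 1000 + j4173 → |·| = √(1000²+4173²) = √18413929 ≈ 4291.1, ∠ = arctan(4173/1000) ≈ 76.52°
pole (s+100): 100 + j4173 → |·| = √(100²+4173²) = √17423929 ≈ 4174.2, ∠ = arctan(4173/100) ≈ 88.63°
|H| = 2 · 4291.1 / 4174.2 ≈ 2.056
Gain = 20 log₁₀(2.056) ≈ 6.26 dB
∠H = 76.52° − 88.63° = -12.11°

ω = 2210: 6.8 dB, -21.8°; ω = 4173: 6.3 dB, -12.1°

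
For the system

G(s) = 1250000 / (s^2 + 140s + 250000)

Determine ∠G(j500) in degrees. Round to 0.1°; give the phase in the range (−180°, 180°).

At s = jω = j500:
quadratic: (j500)² + 140·j500 + 250000 = 0 + j70000 → |·| ≈ 70000, ∠ ≈ 90.00°
∠G = 0.00° − 90.00° = -90.00°

-90.0°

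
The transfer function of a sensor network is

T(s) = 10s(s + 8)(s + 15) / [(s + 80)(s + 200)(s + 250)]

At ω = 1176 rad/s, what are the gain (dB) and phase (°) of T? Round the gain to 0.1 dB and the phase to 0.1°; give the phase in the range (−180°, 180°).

19.7 dB, 24.4°

At s = jω = j1176:
zero (s+8): 8 + j1176 → |·| = √(8²+1176²) = √1383040 ≈ 1176, ∠ = arctan(1176/8) ≈ 89.61°
zero (s+15): 15 + j1176 → |·| = √(15²+1176²) = √1383201 ≈ 1176.1, ∠ = arctan(1176/15) ≈ 89.27°
zero at origin: s = j1176 → |·| = 1176, ∠ = 90.00°
pole (s+80): 80 + j1176 → |·| = √(80²+1176²) = √1389376 ≈ 1178.7, ∠ = arctan(1176/80) ≈ 86.11°
pole (s+200): 200 + j1176 → |·| = √(200²+1176²) = √1422976 ≈ 1192.9, ∠ = arctan(1176/200) ≈ 80.35°
pole (s+250): 250 + j1176 → |·| = √(250²+1176²) = √1445476 ≈ 1202.3, ∠ = arctan(1176/250) ≈ 78.00°
|T| = 10 · 1.6265e+09 / 1.6905e+09 ≈ 9.6214
Gain = 20 log₁₀(9.6214) ≈ 19.66 dB
∠T = 268.88° − 244.46° = 24.42°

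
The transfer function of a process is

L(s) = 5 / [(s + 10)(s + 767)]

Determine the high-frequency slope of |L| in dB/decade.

Each pole contributes −20 dB/decade at high frequency; each zero contributes +20 dB/decade.
Net: 0 zero(s) − 2 pole(s) → -40 dB/decade.

-40 dB/decade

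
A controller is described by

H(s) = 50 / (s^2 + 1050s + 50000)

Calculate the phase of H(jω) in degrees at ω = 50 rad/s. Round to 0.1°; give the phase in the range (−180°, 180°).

-47.9°

Substitute s = j50:
Numerator: 50 = 50 + j0
Denominator: (j50)^2 + 1050(j50) + 50000 = 47500 + j52500
|N| = √(50² + 0²) ≈ 50, ∠N ≈ 0.00°
|D| = √(47500² + 52500²) ≈ 70799, ∠D ≈ 47.86°
∠H = 0.00° − 47.86° = -47.86°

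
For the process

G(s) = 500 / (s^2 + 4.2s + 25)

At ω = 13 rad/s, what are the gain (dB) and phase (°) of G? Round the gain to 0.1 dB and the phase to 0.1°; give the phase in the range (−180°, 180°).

At s = jω = j13:
quadratic: (j13)² + 4.2·j13 + 25 = -144 + j54.6 → |·| ≈ 154, ∠ ≈ 159.23°
|G| = 500 / 154 ≈ 3.2468
Gain = 20 log₁₀(3.2468) ≈ 10.23 dB
∠G = 0.00° − 159.23° = -159.23°

10.2 dB, -159.2°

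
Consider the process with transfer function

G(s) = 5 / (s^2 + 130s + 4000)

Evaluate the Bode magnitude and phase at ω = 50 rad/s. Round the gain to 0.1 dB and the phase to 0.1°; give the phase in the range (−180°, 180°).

-62.5 dB, -77.0°

Substitute s = j50:
Numerator: 5 = 5 + j0
Denominator: (j50)^2 + 130(j50) + 4000 = 1500 + j6500
|N| = √(5² + 0²) ≈ 5, ∠N ≈ 0.00°
|D| = √(1500² + 6500²) ≈ 6670.8, ∠D ≈ 77.01°
|G| = 5 / 6670.8 ≈ 0.00074954
Gain = 20 log₁₀(0.00074954) ≈ -62.50 dB
∠G = 0.00° − 77.01° = -77.01°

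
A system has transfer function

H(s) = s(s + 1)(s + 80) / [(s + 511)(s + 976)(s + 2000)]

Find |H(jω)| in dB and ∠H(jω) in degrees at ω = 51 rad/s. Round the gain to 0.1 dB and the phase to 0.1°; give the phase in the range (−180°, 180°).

At s = jω = j51:
zero (s+1): 1 + j51 → |·| = √(1²+51²) = √2602 ≈ 51.01, ∠ = arctan(51/1) ≈ 88.88°
zero (s+80): 80 + j51 → |·| = √(80²+51²) = √9001 ≈ 94.874, ∠ = arctan(51/80) ≈ 32.52°
zero at origin: s = j51 → |·| = 51, ∠ = 90.00°
pole (s+511): 511 + j51 → |·| = √(511²+51²) = √263722 ≈ 513.54, ∠ = arctan(51/511) ≈ 5.70°
pole (s+976): 976 + j51 → |·| = √(976²+51²) = √955177 ≈ 977.33, ∠ = arctan(51/976) ≈ 2.99°
pole (s+2000): 2000 + j51 → |·| = √(2000²+51²) = √4002601 ≈ 2000.7, ∠ = arctan(51/2000) ≈ 1.46°
|H| = 1 · 2.4682e+05 / 1.0041e+09 ≈ 0.00024581
Gain = 20 log₁₀(0.00024581) ≈ -72.19 dB
∠H = 211.40° − 10.15° = 201.25° ≡ -158.75° (principal value)

-72.2 dB, -158.8°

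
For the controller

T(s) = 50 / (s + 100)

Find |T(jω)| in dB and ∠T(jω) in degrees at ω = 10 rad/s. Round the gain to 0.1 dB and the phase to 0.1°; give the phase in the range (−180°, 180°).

-6.1 dB, -5.7°

Substitute s = j10:
Numerator: 50 = 50 + j0
Denominator: (j10) + 100 = 100 + j10
|N| = √(50² + 0²) ≈ 50, ∠N ≈ 0.00°
|D| = √(100² + 10²) ≈ 100.5, ∠D ≈ 5.71°
|T| = 50 / 100.5 ≈ 0.49751
Gain = 20 log₁₀(0.49751) ≈ -6.06 dB
∠T = 0.00° − 5.71° = -5.71°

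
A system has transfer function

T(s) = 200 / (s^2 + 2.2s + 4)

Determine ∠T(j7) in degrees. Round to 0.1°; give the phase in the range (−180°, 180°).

At s = jω = j7:
quadratic: (j7)² + 2.2·j7 + 4 = -45 + j15.4 → |·| ≈ 47.562, ∠ ≈ 161.11°
∠T = 0.00° − 161.11° = -161.11°

-161.1°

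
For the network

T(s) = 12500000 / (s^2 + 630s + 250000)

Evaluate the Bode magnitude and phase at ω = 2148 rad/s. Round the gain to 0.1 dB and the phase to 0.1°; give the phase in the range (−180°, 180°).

8.7 dB, -162.8°

At s = jω = j2148:
quadratic: (j2148)² + 630·j2148 + 250000 = -4363904 + j1353240 → |·| ≈ 4.5689e+06, ∠ ≈ 162.77°
|T| = 12500000 / 4.5689e+06 ≈ 2.7359
Gain = 20 log₁₀(2.7359) ≈ 8.74 dB
∠T = 0.00° − 162.77° = -162.77°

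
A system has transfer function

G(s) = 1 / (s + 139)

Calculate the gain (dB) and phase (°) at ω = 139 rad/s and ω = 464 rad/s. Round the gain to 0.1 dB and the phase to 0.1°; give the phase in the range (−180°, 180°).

ω = 139: -45.9 dB, -45.0°; ω = 464: -53.7 dB, -73.3°

Substitute s = j139:
Numerator: 1 = 1 + j0
Denominator: (j139) + 139 = 139 + j139
|N| = √(1² + 0²) ≈ 1, ∠N ≈ 0.00°
|D| = √(139² + 139²) ≈ 196.58, ∠D ≈ 45.00°
|G| = 1 / 196.58 ≈ 0.005087
Gain = 20 log₁₀(0.005087) ≈ -45.87 dB
∠G = 0.00° − 45.00° = -45.00°

Substitute s = j464:
Numerator: 1 = 1 + j0
Denominator: (j464) + 139 = 139 + j464
|N| = √(1² + 0²) ≈ 1, ∠N ≈ 0.00°
|D| = √(139² + 464²) ≈ 484.37, ∠D ≈ 73.32°
|G| = 1 / 484.37 ≈ 0.0020645
Gain = 20 log₁₀(0.0020645) ≈ -53.70 dB
∠G = 0.00° − 73.32° = -73.32°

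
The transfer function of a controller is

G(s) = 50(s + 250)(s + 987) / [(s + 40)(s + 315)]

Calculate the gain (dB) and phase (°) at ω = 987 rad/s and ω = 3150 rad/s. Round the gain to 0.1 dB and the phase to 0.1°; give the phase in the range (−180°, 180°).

ω = 987: 36.8 dB, -39.2°; ω = 3150: 34.4 dB, -15.5°

At s = jω = j987:
zero (s+250): 250 + j987 → |·| = √(250²+987²) = √1036669 ≈ 1018.2, ∠ = arctan(987/250) ≈ 75.79°
zero (s+987): 987 + j987 → |·| = √(987²+987²) = √1948338 ≈ 1395.8, ∠ = arctan(987/987) ≈ 45.00°
pole (s+40): 40 + j987 → |·| = √(40²+987²) = √975769 ≈ 987.81, ∠ = arctan(987/40) ≈ 87.68°
pole (s+315): 315 + j987 → |·| = √(315²+987²) = √1073394 ≈ 1036, ∠ = arctan(987/315) ≈ 72.30°
|G| = 50 · 1.4212e+06 / 1.0234e+06 ≈ 69.435
Gain = 20 log₁₀(69.435) ≈ 36.83 dB
∠G = 120.79° − 159.98° = -39.19°

At s = jω = j3150:
zero (s+250): 250 + j3150 → |·| = √(250²+3150²) = √9985000 ≈ 3159.9, ∠ = arctan(3150/250) ≈ 85.46°
zero (s+987): 987 + j3150 → |·| = √(987²+3150²) = √10896669 ≈ 3301, ∠ = arctan(3150/987) ≈ 72.60°
pole (s+40): 40 + j3150 → |·| = √(40²+3150²) = √9924100 ≈ 3150.3, ∠ = arctan(3150/40) ≈ 89.27°
pole (s+315): 315 + j3150 → |·| = √(315²+3150²) = √10021725 ≈ 3165.7, ∠ = arctan(3150/315) ≈ 84.29°
|G| = 50 · 1.0431e+07 / 9.9729e+06 ≈ 52.297
Gain = 20 log₁₀(52.297) ≈ 34.37 dB
∠G = 158.06° − 173.56° = -15.50°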